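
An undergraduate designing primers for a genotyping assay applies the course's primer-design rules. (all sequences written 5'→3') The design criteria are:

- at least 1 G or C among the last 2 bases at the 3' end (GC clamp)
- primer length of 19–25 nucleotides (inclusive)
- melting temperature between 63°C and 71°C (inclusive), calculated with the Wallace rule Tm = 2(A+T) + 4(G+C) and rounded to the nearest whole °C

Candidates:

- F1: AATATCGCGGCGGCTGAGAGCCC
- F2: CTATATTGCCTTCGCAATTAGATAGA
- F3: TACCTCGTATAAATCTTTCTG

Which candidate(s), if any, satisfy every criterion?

None of the candidates satisfy all criteria.

F1 (23 nt, A=5 T=3 G=8 C=7): 3' end CC has 2 G/C ✓; length 23 ✓; Tm = 2·8 + 4·15 = 76°C, outside 63–71°C ✗ — fails.
F2 (26 nt, A=8 T=9 G=4 C=5): 3' end GA has 1 G/C ✓; length 26, outside 19–25 ✗; Tm = 2·17 + 4·9 = 70°C ✓ — fails.
F3 (21 nt, A=5 T=9 G=2 C=5): 3' end TG has 1 G/C ✓; length 21 ✓; Tm = 2·14 + 4·7 = 56°C, outside 63–71°C ✗ — fails.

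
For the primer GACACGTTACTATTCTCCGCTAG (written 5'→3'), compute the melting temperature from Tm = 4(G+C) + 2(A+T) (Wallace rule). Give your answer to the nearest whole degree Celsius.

Base counts: A=5, T=7, G=4, C=7 (length 23).
Tm = 2·(5+7) + 4·(4+7) = 2·12 + 4·11 = 24 + 44 = 68°C.

68°C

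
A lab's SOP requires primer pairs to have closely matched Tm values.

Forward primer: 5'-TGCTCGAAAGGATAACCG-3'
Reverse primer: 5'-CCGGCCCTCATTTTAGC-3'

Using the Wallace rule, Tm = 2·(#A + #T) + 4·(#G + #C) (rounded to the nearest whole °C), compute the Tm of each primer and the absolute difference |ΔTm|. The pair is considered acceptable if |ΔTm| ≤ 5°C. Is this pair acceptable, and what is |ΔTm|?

Forward: A=6 T=3 G=5 C=4 → Tm = 2·9 + 4·9 = 54°C.
Reverse: A=2 T=5 G=3 C=7 → Tm = 2·7 + 4·10 = 54°C.
|ΔTm| = |54 − 54| = 0°C, ≤ 5°C.

|ΔTm| = 0°C; the pair is acceptable.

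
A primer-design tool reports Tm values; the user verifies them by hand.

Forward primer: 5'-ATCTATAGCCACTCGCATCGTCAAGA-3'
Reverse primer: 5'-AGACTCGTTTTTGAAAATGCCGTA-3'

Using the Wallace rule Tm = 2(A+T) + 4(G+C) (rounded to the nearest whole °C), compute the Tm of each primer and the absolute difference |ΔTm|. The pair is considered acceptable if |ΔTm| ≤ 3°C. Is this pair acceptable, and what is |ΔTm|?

|ΔTm| = 10°C; the pair is not acceptable.

Forward: A=8 T=6 G=4 C=8 → Tm = 2·14 + 4·12 = 76°C.
Reverse: A=7 T=8 G=5 C=4 → Tm = 2·15 + 4·9 = 66°C.
|ΔTm| = |76 − 66| = 10°C, > 3°C.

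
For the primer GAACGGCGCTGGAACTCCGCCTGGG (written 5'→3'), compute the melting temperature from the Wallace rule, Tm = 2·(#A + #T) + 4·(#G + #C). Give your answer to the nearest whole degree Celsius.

86°C

Base counts: A=4, T=3, G=10, C=8 (length 25).
Tm = 2·(4+3) + 4·(10+8) = 2·7 + 4·18 = 14 + 72 = 86°C.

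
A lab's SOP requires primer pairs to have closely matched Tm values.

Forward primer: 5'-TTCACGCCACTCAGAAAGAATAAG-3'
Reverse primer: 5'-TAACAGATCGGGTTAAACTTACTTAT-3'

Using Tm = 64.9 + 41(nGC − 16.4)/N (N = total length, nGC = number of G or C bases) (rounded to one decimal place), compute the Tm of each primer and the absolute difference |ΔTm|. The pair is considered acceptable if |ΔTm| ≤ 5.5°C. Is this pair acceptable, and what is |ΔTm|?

Forward: G+C = 10, N = 24 → Tm = 64.9 + 41·(10 − 16.4)/24 = 54.0°C.
Reverse: G+C = 8, N = 26 → Tm = 64.9 + 41·(8 − 16.4)/26 = 51.7°C.
|ΔTm| = |54.0 − 51.7| = 2.3°C, ≤ 5.5°C.

|ΔTm| = 2.3°C; the pair is acceptable.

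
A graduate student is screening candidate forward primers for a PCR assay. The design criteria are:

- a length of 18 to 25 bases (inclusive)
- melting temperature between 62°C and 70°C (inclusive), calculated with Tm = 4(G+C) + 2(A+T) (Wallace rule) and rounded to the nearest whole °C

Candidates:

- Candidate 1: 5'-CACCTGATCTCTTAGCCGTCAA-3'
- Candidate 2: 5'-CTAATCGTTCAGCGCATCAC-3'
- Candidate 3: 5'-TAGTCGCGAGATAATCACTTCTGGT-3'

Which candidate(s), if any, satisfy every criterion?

Candidate 1 only.

Candidate 1 (22 nt, A=5 T=6 G=3 C=8): length 22 ✓; Tm = 2·11 + 4·11 = 66°C ✓ — passes.
Candidate 2 (20 nt, A=5 T=5 G=3 C=7): length 20 ✓; Tm = 2·10 + 4·10 = 60°C, outside 62–70°C ✗ — fails.
Candidate 3 (25 nt, A=6 T=8 G=6 C=5): length 25 ✓; Tm = 2·14 + 4·11 = 72°C, outside 62–70°C ✗ — fails.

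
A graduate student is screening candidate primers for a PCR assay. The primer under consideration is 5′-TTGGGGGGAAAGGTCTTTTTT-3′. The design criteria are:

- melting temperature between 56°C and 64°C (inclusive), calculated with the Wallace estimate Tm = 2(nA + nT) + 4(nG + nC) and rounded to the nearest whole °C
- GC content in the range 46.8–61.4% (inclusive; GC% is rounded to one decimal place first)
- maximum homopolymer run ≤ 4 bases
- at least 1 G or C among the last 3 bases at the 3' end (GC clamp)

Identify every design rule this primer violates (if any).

Base counts: A=3, T=9, G=8, C=1 (length 21).
Tm: Tm = 2·12 + 4·9 = 60°C ✓
GC content: GC 9/21 = 42.9%, outside 46.8–61.4% ✗
homopolymer run: longest run = 6, exceeds 4 ✗
GC clamp: 3' end TTT has 0 G/C, need ≥1 ✗

Fails: GC content, homopolymer run, GC clamp.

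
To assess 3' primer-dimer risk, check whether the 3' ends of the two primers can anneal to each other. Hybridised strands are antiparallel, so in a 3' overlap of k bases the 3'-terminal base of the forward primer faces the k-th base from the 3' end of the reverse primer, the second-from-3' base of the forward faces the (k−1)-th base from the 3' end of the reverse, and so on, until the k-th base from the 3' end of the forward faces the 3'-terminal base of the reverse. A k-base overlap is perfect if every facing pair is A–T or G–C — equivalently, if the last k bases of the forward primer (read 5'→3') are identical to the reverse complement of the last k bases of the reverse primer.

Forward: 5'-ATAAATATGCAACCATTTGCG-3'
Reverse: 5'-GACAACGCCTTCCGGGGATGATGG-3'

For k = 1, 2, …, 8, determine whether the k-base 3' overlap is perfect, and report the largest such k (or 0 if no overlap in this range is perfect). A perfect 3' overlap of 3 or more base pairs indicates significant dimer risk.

Last 8 bases (5'→3') — forward …CATTTGCG, reverse …GATGATGG.
Reverse complement of the reverse primer's last 8 bases: CCATCATC; its first k bases are the reverse complement of the reverse primer's last k bases, so a perfect k-base overlap needs the forward primer's last k bases to equal them.
Comparing (forward last k vs required): k=1: G vs C ✗; k=2: CG vs CC ✗; k=3: GCG vs CCA ✗; k=4: TGCG vs CCAT ✗; k=5: TTGCG vs CCATC ✗; k=6: TTTGCG vs CCATCA ✗; k=7: ATTTGCG vs CCATCAT ✗; k=8: CATTTGCG vs CCATCATC ✗.
No overlap length from 1 to 8 is perfect, so the longest perfect 3' overlap is 0.

Longest perfect overlap: 0 complementary base pairs; below the dimer-risk threshold (threshold 3).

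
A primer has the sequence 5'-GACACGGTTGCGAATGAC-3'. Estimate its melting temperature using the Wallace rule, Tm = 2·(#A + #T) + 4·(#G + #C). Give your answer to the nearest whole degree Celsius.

56°C

Base counts: A=5, T=3, G=6, C=4 (length 18).
Tm = 2·(5+3) + 4·(6+4) = 2·8 + 4·10 = 16 + 40 = 56°C.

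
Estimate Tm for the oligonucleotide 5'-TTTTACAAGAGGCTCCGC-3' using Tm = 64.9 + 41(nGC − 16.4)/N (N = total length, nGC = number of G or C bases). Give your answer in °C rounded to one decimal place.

Base counts: A=4, T=5, G=4, C=5; G+C = 9, N = 18.
Tm = 64.9 + 41·(9 − 16.4)/18 = 64.9 + -303.40/18 = 48.0°C.

48.0°C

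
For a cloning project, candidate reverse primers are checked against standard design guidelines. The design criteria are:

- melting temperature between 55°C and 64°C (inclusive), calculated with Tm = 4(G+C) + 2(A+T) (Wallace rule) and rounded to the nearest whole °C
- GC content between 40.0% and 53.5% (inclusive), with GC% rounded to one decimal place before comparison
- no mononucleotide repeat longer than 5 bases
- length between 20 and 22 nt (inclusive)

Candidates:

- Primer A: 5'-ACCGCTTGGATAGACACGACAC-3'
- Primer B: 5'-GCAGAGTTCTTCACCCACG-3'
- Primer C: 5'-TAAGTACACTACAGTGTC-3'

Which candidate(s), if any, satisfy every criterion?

Primer A (22 nt, A=7 T=3 G=5 C=7): Tm = 2·10 + 4·12 = 68°C, outside 55–64°C ✗; GC 12/22 = 54.5%, outside 40.0–53.5% ✗; longest run = 2 ✓; length 22 ✓ — fails.
Primer B (19 nt, A=4 T=4 G=4 C=7): Tm = 2·8 + 4·11 = 60°C ✓; GC 11/19 = 57.9%, outside 40.0–53.5% ✗; longest run = 3 ✓; length 19, outside 20–22 ✗ — fails.
Primer C (18 nt, A=6 T=5 G=3 C=4): Tm = 2·11 + 4·7 = 50°C, outside 55–64°C ✗; GC 7/18 = 38.9%, outside 40.0–53.5% ✗; longest run = 2 ✓; length 18, outside 20–22 ✗ — fails.

None of the candidates satisfy all criteria.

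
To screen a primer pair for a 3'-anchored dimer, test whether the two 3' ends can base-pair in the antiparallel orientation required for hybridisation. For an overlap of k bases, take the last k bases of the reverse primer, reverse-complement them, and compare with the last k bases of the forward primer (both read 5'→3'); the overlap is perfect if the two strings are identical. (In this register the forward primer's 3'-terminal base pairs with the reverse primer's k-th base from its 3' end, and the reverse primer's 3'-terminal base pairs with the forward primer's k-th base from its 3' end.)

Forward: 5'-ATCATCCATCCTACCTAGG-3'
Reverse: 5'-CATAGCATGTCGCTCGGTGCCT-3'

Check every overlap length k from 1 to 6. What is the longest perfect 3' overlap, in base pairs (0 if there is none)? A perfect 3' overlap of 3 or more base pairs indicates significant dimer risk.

Longest perfect overlap: 3 complementary base pairs; significant dimer risk (threshold 3).

Last 6 bases (5'→3') — forward …CCTAGG, reverse …GTGCCT.
Reverse complement of the reverse primer's last 6 bases: AGGCAC; its first k bases are the reverse complement of the reverse primer's last k bases, so a perfect k-base overlap needs the forward primer's last k bases to equal them.
Comparing (forward last k vs required): k=1: G vs A ✗; k=2: GG vs AG ✗; k=3: AGG vs AGG ✓; k=4: TAGG vs AGGC ✗; k=5: CTAGG vs AGGCA ✗; k=6: CCTAGG vs AGGCAC ✗.
Only k = 3 is perfect, so the longest perfect 3' overlap is 3.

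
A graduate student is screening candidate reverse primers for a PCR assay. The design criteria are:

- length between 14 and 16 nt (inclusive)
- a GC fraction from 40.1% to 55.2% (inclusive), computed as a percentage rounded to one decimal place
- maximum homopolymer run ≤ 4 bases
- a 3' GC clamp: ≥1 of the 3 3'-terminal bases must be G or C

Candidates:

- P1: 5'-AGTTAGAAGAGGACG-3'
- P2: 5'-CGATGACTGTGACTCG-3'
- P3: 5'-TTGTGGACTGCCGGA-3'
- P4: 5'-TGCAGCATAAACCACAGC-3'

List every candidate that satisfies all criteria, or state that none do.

P1 (15 nt, A=6 T=2 G=6 C=1): length 15 ✓; GC 7/15 = 46.7% ✓; longest run = 2 ✓; 3' end ACG has 2 G/C ✓ — passes.
P2 (16 nt, A=3 T=4 G=5 C=4): length 16 ✓; GC 9/16 = 56.3%, outside 40.1–55.2% ✗; longest run = 1 ✓; 3' end TCG has 2 G/C ✓ — fails.
P3 (15 nt, A=2 T=4 G=6 C=3): length 15 ✓; GC 9/15 = 60.0%, outside 40.1–55.2% ✗; longest run = 2 ✓; 3' end GGA has 2 G/C ✓ — fails.
P4 (18 nt, A=7 T=2 G=3 C=6): length 18, outside 14–16 ✗; GC 9/18 = 50.0% ✓; longest run = 3 ✓; 3' end AGC has 2 G/C ✓ — fails.

P1 only.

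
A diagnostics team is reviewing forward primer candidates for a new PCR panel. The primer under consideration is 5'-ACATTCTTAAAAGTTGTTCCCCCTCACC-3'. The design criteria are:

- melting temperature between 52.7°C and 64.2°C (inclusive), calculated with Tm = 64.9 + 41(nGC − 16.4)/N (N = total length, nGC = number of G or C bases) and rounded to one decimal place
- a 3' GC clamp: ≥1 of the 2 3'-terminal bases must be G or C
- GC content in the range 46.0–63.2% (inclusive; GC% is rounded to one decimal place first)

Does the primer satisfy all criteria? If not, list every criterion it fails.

Base counts: A=7, T=9, G=2, C=10 (length 28).
Tm: Tm = 64.9 + 41·(12 − 16.4)/28 = 58.5°C ✓
GC clamp: 3' end CC has 2 G/C ✓
GC content: GC 12/28 = 42.9%, outside 46.0–63.2% ✗

Fails: GC content.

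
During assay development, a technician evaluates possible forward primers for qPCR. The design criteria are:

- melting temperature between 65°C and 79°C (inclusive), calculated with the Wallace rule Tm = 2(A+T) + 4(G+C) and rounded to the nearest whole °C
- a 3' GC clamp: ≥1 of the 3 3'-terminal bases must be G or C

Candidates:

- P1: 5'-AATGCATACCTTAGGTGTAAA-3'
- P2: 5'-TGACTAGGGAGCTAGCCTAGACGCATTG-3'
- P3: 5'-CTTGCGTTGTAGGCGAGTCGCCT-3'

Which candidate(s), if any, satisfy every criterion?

P1 (21 nt, A=8 T=6 G=4 C=3): Tm = 2·14 + 4·7 = 56°C, outside 65–79°C ✗; 3' end AAA has 0 G/C, need ≥1 ✗ — fails.
P2 (28 nt, A=7 T=6 G=9 C=6): Tm = 2·13 + 4·15 = 86°C, outside 65–79°C ✗; 3' end TTG has 1 G/C ✓ — fails.
P3 (23 nt, A=2 T=7 G=8 C=6): Tm = 2·9 + 4·14 = 74°C ✓; 3' end CCT has 2 G/C ✓ — passes.

P3 only.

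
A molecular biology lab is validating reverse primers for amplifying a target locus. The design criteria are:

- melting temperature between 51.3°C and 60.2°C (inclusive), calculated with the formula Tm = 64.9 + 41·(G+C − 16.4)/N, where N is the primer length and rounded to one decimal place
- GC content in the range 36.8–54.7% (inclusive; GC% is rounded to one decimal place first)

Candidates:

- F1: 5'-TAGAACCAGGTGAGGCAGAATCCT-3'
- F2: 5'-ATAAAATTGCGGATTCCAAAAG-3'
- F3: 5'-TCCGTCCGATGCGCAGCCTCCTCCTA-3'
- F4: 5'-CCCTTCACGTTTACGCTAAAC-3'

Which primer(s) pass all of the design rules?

F1 (24 nt, A=8 T=4 G=7 C=5): Tm = 64.9 + 41·(12 − 16.4)/24 = 57.4°C ✓; GC 12/24 = 50.0% ✓ — passes.
F2 (22 nt, A=10 T=5 G=4 C=3): Tm = 64.9 + 41·(7 − 16.4)/22 = 47.4°C, outside 51.3–60.2°C ✗; GC 7/22 = 31.8%, outside 36.8–54.7% ✗ — fails.
F3 (26 nt, A=3 T=6 G=5 C=12): Tm = 64.9 + 41·(17 − 16.4)/26 = 65.8°C, outside 51.3–60.2°C ✗; GC 17/26 = 65.4%, outside 36.8–54.7% ✗ — fails.
F4 (21 nt, A=5 T=6 G=2 C=8): Tm = 64.9 + 41·(10 − 16.4)/21 = 52.4°C ✓; GC 10/21 = 47.6% ✓ — passes.

F1 and F4.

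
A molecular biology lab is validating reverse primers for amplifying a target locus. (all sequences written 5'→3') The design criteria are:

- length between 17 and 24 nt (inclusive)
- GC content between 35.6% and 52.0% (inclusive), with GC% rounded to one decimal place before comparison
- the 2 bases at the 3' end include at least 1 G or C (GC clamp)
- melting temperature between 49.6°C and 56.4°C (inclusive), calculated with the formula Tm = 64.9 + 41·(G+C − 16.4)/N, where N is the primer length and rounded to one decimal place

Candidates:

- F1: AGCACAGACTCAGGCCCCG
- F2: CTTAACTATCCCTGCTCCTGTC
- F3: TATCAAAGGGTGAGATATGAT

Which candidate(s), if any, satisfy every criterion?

F1 (19 nt, A=5 T=1 G=5 C=8): length 19 ✓; GC 13/19 = 68.4%, outside 35.6–52.0% ✗; 3' end CG has 2 G/C ✓; Tm = 64.9 + 41·(13 − 16.4)/19 = 57.6°C, outside 49.6–56.4°C ✗ — fails.
F2 (22 nt, A=3 T=8 G=2 C=9): length 22 ✓; GC 11/22 = 50.0% ✓; 3' end TC has 1 G/C ✓; Tm = 64.9 + 41·(11 − 16.4)/22 = 54.8°C ✓ — passes.
F3 (21 nt, A=8 T=6 G=6 C=1): length 21 ✓; GC 7/21 = 33.3%, outside 35.6–52.0% ✗; 3' end AT has 0 G/C, need ≥1 ✗; Tm = 64.9 + 41·(7 − 16.4)/21 = 46.5°C, outside 49.6–56.4°C ✗ — fails.

F2 only.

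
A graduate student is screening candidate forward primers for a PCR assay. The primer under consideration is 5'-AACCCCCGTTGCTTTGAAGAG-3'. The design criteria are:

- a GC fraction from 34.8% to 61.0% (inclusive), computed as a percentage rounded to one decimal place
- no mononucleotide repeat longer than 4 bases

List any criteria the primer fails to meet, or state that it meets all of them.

Base counts: A=5, T=5, G=5, C=6 (length 21).
GC content: GC 11/21 = 52.4% ✓
homopolymer run: longest run = 5, exceeds 4 ✗

Fails: homopolymer run.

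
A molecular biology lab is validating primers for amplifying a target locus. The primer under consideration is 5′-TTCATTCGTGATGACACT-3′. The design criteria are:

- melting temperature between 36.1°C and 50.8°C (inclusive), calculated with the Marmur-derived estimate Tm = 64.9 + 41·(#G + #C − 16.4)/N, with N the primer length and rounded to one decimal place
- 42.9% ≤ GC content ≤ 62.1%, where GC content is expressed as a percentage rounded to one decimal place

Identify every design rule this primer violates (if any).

Base counts: A=4, T=7, G=3, C=4 (length 18).
Tm: Tm = 64.9 + 41·(7 − 16.4)/18 = 43.5°C ✓
GC content: GC 7/18 = 38.9%, outside 42.9–62.1% ✗

Fails: GC content.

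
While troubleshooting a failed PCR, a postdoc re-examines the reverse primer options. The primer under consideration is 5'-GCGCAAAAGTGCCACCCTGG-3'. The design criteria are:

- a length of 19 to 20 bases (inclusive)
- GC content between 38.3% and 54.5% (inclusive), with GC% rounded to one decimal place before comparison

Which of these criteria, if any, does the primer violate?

Base counts: A=5, T=2, G=6, C=7 (length 20).
length: length 20 ✓
GC content: GC 13/20 = 65.0%, outside 38.3–54.5% ✗

Fails: GC content.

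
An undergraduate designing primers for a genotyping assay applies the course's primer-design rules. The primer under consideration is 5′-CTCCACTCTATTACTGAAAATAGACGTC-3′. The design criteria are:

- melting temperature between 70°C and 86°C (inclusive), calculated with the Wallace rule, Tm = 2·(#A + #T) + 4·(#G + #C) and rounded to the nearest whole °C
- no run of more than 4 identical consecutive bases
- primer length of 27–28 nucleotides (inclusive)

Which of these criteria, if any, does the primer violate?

Meets all criteria.

Base counts: A=9, T=8, G=3, C=8 (length 28).
Tm: Tm = 2·17 + 4·11 = 78°C ✓
homopolymer run: longest run = 4 ✓
length: length 28 ✓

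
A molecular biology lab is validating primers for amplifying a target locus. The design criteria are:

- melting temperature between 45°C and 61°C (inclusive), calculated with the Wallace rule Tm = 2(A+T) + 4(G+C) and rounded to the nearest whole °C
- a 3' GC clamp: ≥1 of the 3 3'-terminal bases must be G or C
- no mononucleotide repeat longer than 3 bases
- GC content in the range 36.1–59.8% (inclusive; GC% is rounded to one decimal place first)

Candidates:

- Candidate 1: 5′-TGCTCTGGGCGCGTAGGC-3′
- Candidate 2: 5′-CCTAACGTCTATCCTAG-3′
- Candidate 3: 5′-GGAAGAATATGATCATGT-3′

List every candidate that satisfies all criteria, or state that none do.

Candidate 1 (18 nt, A=1 T=4 G=8 C=5): Tm = 2·5 + 4·13 = 62°C, outside 45–61°C ✗; 3' end GGC has 3 G/C ✓; longest run = 3 ✓; GC 13/18 = 72.2%, outside 36.1–59.8% ✗ — fails.
Candidate 2 (17 nt, A=4 T=5 G=2 C=6): Tm = 2·9 + 4·8 = 50°C ✓; 3' end TAG has 1 G/C ✓; longest run = 2 ✓; GC 8/17 = 47.1% ✓ — passes.
Candidate 3 (18 nt, A=7 T=5 G=5 C=1): Tm = 2·12 + 4·6 = 48°C ✓; 3' end TGT has 1 G/C ✓; longest run = 2 ✓; GC 6/18 = 33.3%, outside 36.1–59.8% ✗ — fails.

Candidate 2 only.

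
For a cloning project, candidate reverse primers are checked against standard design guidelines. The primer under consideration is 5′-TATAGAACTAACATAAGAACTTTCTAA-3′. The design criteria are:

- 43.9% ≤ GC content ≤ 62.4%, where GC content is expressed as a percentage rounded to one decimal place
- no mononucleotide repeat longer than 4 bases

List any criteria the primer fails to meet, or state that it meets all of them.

Base counts: A=13, T=8, G=2, C=4 (length 27).
GC content: GC 6/27 = 22.2%, outside 43.9–62.4% ✗
homopolymer run: longest run = 3 ✓

Fails: GC content.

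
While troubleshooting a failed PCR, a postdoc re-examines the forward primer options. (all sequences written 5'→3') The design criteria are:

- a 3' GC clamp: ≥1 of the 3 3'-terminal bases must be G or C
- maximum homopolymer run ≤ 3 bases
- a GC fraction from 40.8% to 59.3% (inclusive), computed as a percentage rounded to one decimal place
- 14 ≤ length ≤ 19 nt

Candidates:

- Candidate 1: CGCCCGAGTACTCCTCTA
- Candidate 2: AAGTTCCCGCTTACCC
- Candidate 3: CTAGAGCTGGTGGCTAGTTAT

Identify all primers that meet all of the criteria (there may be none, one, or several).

Candidate 1 (18 nt, A=3 T=4 G=3 C=8): 3' end CTA has 1 G/C ✓; longest run = 3 ✓; GC 11/18 = 61.1%, outside 40.8–59.3% ✗; length 18 ✓ — fails.
Candidate 2 (16 nt, A=3 T=4 G=2 C=7): 3' end CCC has 3 G/C ✓; longest run = 3 ✓; GC 9/16 = 56.3% ✓; length 16 ✓ — passes.
Candidate 3 (21 nt, A=4 T=7 G=7 C=3): 3' end TAT has 0 G/C, need ≥1 ✗; longest run = 2 ✓; GC 10/21 = 47.6% ✓; length 21, outside 14–19 ✗ — fails.

Candidate 2 only.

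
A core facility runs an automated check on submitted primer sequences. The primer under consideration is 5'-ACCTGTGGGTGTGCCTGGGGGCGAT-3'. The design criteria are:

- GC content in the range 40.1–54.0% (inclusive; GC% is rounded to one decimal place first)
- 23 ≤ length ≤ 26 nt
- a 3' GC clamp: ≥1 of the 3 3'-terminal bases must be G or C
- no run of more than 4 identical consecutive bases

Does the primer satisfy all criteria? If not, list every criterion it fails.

Base counts: A=2, T=6, G=12, C=5 (length 25).
GC content: GC 17/25 = 68.0%, outside 40.1–54.0% ✗
length: length 25 ✓
GC clamp: 3' end GAT has 1 G/C ✓
homopolymer run: longest run = 5, exceeds 4 ✗

Fails: GC content, homopolymer run.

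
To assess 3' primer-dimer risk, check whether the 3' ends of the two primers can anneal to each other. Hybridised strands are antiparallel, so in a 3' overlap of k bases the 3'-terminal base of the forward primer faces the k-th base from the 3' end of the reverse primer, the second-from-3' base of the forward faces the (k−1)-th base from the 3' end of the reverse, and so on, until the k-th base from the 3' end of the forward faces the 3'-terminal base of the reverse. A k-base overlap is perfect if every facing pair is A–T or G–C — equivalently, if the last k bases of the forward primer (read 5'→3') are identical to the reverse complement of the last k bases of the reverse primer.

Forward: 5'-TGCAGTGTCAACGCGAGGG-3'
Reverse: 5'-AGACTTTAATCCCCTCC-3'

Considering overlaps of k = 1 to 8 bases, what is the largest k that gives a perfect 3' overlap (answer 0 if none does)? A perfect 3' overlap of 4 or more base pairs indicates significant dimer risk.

Longest perfect overlap: 2 complementary base pairs; below the dimer-risk threshold (threshold 4).

Last 8 bases (5'→3') — forward …CGCGAGGG, reverse …TCCCCTCC.
Reverse complement of the reverse primer's last 8 bases: GGAGGGGA; its first k bases are the reverse complement of the reverse primer's last k bases, so a perfect k-base overlap needs the forward primer's last k bases to equal them.
Comparing (forward last k vs required): k=1: G vs G ✓; k=2: GG vs GG ✓; k=3: GGG vs GGA ✗; k=4: AGGG vs GGAG ✗; k=5: GAGGG vs GGAGG ✗; k=6: CGAGGG vs GGAGGG ✗; k=7: GCGAGGG vs GGAGGGG ✗; k=8: CGCGAGGG vs GGAGGGGA ✗.
Perfect overlaps at k = 1, 2; the largest is 2.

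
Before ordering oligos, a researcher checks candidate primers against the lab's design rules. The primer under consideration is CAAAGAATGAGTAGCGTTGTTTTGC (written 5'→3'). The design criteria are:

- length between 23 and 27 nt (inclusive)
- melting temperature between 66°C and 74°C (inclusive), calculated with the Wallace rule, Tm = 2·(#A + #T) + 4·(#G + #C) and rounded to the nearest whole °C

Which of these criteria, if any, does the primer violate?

Base counts: A=7, T=8, G=7, C=3 (length 25).
length: length 25 ✓
Tm: Tm = 2·15 + 4·10 = 70°C ✓

Meets all criteria.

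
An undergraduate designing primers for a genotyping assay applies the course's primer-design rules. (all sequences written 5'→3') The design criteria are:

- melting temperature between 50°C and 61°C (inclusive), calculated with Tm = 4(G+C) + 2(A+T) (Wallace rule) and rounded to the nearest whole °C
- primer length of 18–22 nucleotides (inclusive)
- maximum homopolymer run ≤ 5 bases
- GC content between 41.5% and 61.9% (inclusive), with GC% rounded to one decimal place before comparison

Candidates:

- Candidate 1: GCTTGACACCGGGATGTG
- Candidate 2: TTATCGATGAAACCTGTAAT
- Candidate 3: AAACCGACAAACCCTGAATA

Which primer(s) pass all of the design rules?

Candidate 1 (18 nt, A=3 T=4 G=7 C=4): Tm = 2·7 + 4·11 = 58°C ✓; length 18 ✓; longest run = 3 ✓; GC 11/18 = 61.1% ✓ — passes.
Candidate 2 (20 nt, A=7 T=7 G=3 C=3): Tm = 2·14 + 4·6 = 52°C ✓; length 20 ✓; longest run = 3 ✓; GC 6/20 = 30.0%, outside 41.5–61.9% ✗ — fails.
Candidate 3 (20 nt, A=10 T=2 G=2 C=6): Tm = 2·12 + 4·8 = 56°C ✓; length 20 ✓; longest run = 3 ✓; GC 8/20 = 40.0%, outside 41.5–61.9% ✗ — fails.

Candidate 1 only.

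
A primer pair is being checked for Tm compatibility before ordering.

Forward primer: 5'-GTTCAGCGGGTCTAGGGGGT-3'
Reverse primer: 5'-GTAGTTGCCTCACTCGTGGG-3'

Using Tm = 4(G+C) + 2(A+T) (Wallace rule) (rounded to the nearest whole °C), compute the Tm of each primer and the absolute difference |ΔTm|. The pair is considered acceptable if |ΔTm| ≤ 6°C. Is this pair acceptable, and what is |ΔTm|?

Forward: A=2 T=5 G=10 C=3 → Tm = 2·7 + 4·13 = 66°C.
Reverse: A=2 T=6 G=7 C=5 → Tm = 2·8 + 4·12 = 64°C.
|ΔTm| = |66 − 64| = 2°C, ≤ 6°C.

|ΔTm| = 2°C; the pair is acceptable.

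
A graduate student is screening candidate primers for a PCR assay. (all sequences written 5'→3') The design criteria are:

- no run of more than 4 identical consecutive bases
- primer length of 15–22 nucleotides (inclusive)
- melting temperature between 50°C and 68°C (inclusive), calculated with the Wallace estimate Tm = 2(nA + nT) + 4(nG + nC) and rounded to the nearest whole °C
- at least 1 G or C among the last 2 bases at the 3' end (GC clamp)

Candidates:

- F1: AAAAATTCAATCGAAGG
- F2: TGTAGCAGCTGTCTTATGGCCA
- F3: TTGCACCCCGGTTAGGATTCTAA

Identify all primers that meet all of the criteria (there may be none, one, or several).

F1 (17 nt, A=9 T=3 G=3 C=2): longest run = 5, exceeds 4 ✗; length 17 ✓; Tm = 2·12 + 4·5 = 44°C, outside 50–68°C ✗; 3' end GG has 2 G/C ✓ — fails.
F2 (22 nt, A=4 T=7 G=6 C=5): longest run = 2 ✓; length 22 ✓; Tm = 2·11 + 4·11 = 66°C ✓; 3' end CA has 1 G/C ✓ — passes.
F3 (23 nt, A=5 T=7 G=5 C=6): longest run = 4 ✓; length 23, outside 15–22 ✗; Tm = 2·12 + 4·11 = 68°C ✓; 3' end AA has 0 G/C, need ≥1 ✗ — fails.

F2 only.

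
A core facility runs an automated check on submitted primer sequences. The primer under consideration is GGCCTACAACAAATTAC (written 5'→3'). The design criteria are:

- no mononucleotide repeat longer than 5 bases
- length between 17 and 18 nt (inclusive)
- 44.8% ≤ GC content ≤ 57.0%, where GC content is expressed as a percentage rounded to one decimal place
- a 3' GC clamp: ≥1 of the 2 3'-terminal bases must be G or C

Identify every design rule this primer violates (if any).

Fails: GC content.

Base counts: A=7, T=3, G=2, C=5 (length 17).
homopolymer run: longest run = 3 ✓
length: length 17 ✓
GC content: GC 7/17 = 41.2%, outside 44.8–57.0% ✗
GC clamp: 3' end AC has 1 G/C ✓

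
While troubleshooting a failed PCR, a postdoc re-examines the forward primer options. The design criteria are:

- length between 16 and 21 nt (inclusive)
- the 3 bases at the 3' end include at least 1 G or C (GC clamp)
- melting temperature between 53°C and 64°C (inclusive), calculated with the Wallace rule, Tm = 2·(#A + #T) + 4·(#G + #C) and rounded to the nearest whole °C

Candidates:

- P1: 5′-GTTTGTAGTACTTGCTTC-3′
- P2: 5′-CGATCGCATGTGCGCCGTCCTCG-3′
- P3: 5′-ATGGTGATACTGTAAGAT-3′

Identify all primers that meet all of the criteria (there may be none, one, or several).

None of the candidates satisfy all criteria.

P1 (18 nt, A=2 T=9 G=4 C=3): length 18 ✓; 3' end TTC has 1 G/C ✓; Tm = 2·11 + 4·7 = 50°C, outside 53–64°C ✗ — fails.
P2 (23 nt, A=2 T=5 G=7 C=9): length 23, outside 16–21 ✗; 3' end TCG has 2 G/C ✓; Tm = 2·7 + 4·16 = 78°C, outside 53–64°C ✗ — fails.
P3 (18 nt, A=6 T=6 G=5 C=1): length 18 ✓; 3' end GAT has 1 G/C ✓; Tm = 2·12 + 4·6 = 48°C, outside 53–64°C ✗ — fails.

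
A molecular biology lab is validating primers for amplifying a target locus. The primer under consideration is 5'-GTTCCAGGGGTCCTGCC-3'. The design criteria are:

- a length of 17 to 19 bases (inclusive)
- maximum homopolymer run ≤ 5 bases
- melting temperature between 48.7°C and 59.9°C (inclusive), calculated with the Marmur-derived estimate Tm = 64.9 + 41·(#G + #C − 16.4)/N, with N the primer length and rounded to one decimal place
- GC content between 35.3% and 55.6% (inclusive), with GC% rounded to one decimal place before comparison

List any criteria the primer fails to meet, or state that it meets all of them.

Base counts: A=1, T=4, G=6, C=6 (length 17).
length: length 17 ✓
homopolymer run: longest run = 4 ✓
Tm: Tm = 64.9 + 41·(12 − 16.4)/17 = 54.3°C ✓
GC content: GC 12/17 = 70.6%, outside 35.3–55.6% ✗

Fails: GC content.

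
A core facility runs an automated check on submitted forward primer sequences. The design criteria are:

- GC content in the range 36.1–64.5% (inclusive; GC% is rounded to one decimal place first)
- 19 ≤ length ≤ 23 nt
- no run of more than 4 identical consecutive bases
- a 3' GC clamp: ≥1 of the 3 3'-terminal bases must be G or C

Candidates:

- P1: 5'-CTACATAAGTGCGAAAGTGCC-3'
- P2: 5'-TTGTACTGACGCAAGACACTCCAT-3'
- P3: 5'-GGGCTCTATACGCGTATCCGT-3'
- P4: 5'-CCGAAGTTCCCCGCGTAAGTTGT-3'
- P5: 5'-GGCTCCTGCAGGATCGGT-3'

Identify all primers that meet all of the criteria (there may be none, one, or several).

P1, P3 and P4.

P1 (21 nt, A=7 T=4 G=5 C=5): GC 10/21 = 47.6% ✓; length 21 ✓; longest run = 3 ✓; 3' end GCC has 3 G/C ✓ — passes.
P2 (24 nt, A=7 T=6 G=4 C=7): GC 11/24 = 45.8% ✓; length 24, outside 19–23 ✗; longest run = 2 ✓; 3' end CAT has 1 G/C ✓ — fails.
P3 (21 nt, A=3 T=6 G=6 C=6): GC 12/21 = 57.1% ✓; length 21 ✓; longest run = 3 ✓; 3' end CGT has 2 G/C ✓ — passes.
P4 (23 nt, A=4 T=6 G=6 C=7): GC 13/23 = 56.5% ✓; length 23 ✓; longest run = 4 ✓; 3' end TGT has 1 G/C ✓ — passes.
P5 (18 nt, A=2 T=4 G=7 C=5): GC 12/18 = 66.7%, outside 36.1–64.5% ✗; length 18, outside 19–23 ✗; longest run = 2 ✓; 3' end GGT has 2 G/C ✓ — fails.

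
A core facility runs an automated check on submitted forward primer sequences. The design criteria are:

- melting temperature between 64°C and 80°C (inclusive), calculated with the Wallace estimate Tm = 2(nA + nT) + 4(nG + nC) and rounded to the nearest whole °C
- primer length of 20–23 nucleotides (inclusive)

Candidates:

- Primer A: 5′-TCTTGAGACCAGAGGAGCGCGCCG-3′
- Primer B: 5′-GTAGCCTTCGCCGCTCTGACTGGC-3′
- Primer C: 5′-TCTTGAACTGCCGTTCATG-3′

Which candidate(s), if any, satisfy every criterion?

None of the candidates satisfy all criteria.

Primer A (24 nt, A=5 T=3 G=9 C=7): Tm = 2·8 + 4·16 = 80°C ✓; length 24, outside 20–23 ✗ — fails.
Primer B (24 nt, A=2 T=6 G=7 C=9): Tm = 2·8 + 4·16 = 80°C ✓; length 24, outside 20–23 ✗ — fails.
Primer C (19 nt, A=3 T=7 G=4 C=5): Tm = 2·10 + 4·9 = 56°C, outside 64–80°C ✗; length 19, outside 20–23 ✗ — fails.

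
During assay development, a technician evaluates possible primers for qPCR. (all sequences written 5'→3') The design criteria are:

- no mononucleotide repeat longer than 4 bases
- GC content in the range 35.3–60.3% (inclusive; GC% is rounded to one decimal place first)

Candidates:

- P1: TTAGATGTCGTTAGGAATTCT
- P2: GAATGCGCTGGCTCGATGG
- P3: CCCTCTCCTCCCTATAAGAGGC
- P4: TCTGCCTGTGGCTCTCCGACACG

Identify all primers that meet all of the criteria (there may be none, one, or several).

P1 (21 nt, A=5 T=9 G=5 C=2): longest run = 2 ✓; GC 7/21 = 33.3%, outside 35.3–60.3% ✗ — fails.
P2 (19 nt, A=3 T=4 G=8 C=4): longest run = 2 ✓; GC 12/19 = 63.2%, outside 35.3–60.3% ✗ — fails.
P3 (22 nt, A=4 T=5 G=3 C=10): longest run = 3 ✓; GC 13/22 = 59.1% ✓ — passes.
P4 (23 nt, A=2 T=6 G=6 C=9): longest run = 2 ✓; GC 15/23 = 65.2%, outside 35.3–60.3% ✗ — fails.

P3 only.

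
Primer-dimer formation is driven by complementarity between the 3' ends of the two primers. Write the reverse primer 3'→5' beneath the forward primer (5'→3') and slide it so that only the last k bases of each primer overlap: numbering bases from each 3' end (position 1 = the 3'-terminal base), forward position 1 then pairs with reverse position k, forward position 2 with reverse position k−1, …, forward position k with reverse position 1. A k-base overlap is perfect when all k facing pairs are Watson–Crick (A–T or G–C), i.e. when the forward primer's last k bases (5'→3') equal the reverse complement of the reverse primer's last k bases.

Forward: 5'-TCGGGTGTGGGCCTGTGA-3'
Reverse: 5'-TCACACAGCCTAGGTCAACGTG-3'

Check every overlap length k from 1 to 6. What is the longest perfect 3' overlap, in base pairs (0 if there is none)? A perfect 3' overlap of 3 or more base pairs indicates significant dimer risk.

Longest perfect overlap: 0 complementary base pairs; below the dimer-risk threshold (threshold 3).

Last 6 bases (5'→3') — forward …CTGTGA, reverse …AACGTG.
Reverse complement of the reverse primer's last 6 bases: CACGTT; its first k bases are the reverse complement of the reverse primer's last k bases, so a perfect k-base overlap needs the forward primer's last k bases to equal them.
Comparing (forward last k vs required): k=1: A vs C ✗; k=2: GA vs CA ✗; k=3: TGA vs CAC ✗; k=4: GTGA vs CACG ✗; k=5: TGTGA vs CACGT ✗; k=6: CTGTGA vs CACGTT ✗.
No overlap length from 1 to 6 is perfect, so the longest perfect 3' overlap is 0.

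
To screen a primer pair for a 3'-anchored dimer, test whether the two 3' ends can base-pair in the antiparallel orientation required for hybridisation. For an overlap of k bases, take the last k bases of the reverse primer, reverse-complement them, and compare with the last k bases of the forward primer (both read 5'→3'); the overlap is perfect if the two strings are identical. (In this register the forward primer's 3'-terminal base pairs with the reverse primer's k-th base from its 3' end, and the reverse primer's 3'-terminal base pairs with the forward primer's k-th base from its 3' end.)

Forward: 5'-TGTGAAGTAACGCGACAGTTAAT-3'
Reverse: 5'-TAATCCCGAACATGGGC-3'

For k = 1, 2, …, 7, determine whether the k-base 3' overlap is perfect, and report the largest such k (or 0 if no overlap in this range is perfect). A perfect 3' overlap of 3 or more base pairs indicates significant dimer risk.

Longest perfect overlap: 0 complementary base pairs; below the dimer-risk threshold (threshold 3).

Last 7 bases (5'→3') — forward …AGTTAAT, reverse …CATGGGC.
Reverse complement of the reverse primer's last 7 bases: GCCCATG; its first k bases are the reverse complement of the reverse primer's last k bases, so a perfect k-base overlap needs the forward primer's last k bases to equal them.
Comparing (forward last k vs required): k=1: T vs G ✗; k=2: AT vs GC ✗; k=3: AAT vs GCC ✗; k=4: TAAT vs GCCC ✗; k=5: TTAAT vs GCCCA ✗; k=6: GTTAAT vs GCCCAT ✗; k=7: AGTTAAT vs GCCCATG ✗.
No overlap length from 1 to 7 is perfect, so the longest perfect 3' overlap is 0.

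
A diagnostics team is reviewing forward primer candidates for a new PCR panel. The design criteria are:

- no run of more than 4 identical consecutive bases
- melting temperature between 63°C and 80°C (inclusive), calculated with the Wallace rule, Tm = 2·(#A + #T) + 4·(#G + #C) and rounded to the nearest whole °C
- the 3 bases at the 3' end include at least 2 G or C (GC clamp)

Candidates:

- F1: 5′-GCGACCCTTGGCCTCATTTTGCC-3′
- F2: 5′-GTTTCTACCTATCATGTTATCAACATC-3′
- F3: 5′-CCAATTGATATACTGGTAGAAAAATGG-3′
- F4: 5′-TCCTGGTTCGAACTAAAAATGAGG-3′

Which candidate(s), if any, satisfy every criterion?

F1 only.

F1 (23 nt, A=2 T=7 G=5 C=9): longest run = 4 ✓; Tm = 2·9 + 4·14 = 74°C ✓; 3' end GCC has 3 G/C ✓ — passes.
F2 (27 nt, A=7 T=11 G=2 C=7): longest run = 3 ✓; Tm = 2·18 + 4·9 = 72°C ✓; 3' end ATC has 1 G/C, need ≥2 ✗ — fails.
F3 (27 nt, A=11 T=7 G=6 C=3): longest run = 5, exceeds 4 ✗; Tm = 2·18 + 4·9 = 72°C ✓; 3' end TGG has 2 G/C ✓ — fails.
F4 (24 nt, A=8 T=6 G=6 C=4): longest run = 5, exceeds 4 ✗; Tm = 2·14 + 4·10 = 68°C ✓; 3' end AGG has 2 G/C ✓ — fails.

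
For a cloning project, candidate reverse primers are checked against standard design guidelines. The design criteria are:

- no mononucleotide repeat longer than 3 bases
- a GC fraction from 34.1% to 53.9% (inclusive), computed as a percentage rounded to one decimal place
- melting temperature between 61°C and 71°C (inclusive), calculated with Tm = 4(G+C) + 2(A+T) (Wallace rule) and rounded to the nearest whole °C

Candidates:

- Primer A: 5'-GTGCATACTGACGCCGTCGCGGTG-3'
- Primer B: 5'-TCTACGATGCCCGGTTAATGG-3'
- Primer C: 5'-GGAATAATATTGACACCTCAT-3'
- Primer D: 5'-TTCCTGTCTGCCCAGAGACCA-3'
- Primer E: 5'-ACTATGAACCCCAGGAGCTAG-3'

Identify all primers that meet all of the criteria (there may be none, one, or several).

Primer B only.

Primer A (24 nt, A=3 T=5 G=9 C=7): longest run = 2 ✓; GC 16/24 = 66.7%, outside 34.1–53.9% ✗; Tm = 2·8 + 4·16 = 80°C, outside 61–71°C ✗ — fails.
Primer B (21 nt, A=4 T=6 G=6 C=5): longest run = 3 ✓; GC 11/21 = 52.4% ✓; Tm = 2·10 + 4·11 = 64°C ✓ — passes.
Primer C (21 nt, A=8 T=6 G=3 C=4): longest run = 2 ✓; GC 7/21 = 33.3%, outside 34.1–53.9% ✗; Tm = 2·14 + 4·7 = 56°C, outside 61–71°C ✗ — fails.
Primer D (21 nt, A=4 T=5 G=4 C=8): longest run = 3 ✓; GC 12/21 = 57.1%, outside 34.1–53.9% ✗; Tm = 2·9 + 4·12 = 66°C ✓ — fails.
Primer E (21 nt, A=7 T=3 G=5 C=6): longest run = 4, exceeds 3 ✗; GC 11/21 = 52.4% ✓; Tm = 2·10 + 4·11 = 64°C ✓ — fails.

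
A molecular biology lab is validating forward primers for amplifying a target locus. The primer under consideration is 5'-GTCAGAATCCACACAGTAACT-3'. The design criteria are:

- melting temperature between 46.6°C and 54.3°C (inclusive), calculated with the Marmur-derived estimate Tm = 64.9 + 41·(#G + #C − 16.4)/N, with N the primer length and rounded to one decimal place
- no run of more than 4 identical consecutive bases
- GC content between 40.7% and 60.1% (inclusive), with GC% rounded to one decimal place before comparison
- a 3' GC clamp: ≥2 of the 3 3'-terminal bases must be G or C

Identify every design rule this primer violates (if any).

Fails: GC clamp.

Base counts: A=8, T=4, G=3, C=6 (length 21).
Tm: Tm = 64.9 + 41·(9 − 16.4)/21 = 50.5°C ✓
homopolymer run: longest run = 2 ✓
GC content: GC 9/21 = 42.9% ✓
GC clamp: 3' end ACT has 1 G/C, need ≥2 ✗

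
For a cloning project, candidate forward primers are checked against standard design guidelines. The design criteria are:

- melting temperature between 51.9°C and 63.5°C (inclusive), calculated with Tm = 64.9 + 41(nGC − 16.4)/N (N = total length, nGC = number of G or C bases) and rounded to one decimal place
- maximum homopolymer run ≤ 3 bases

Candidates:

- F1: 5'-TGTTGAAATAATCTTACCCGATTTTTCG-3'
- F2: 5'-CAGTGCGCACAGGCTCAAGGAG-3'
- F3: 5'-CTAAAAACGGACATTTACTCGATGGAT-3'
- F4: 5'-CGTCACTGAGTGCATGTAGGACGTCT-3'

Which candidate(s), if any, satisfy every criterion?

F2 and F4.

F1 (28 nt, A=7 T=12 G=4 C=5): Tm = 64.9 + 41·(9 − 16.4)/28 = 54.1°C ✓; longest run = 5, exceeds 3 ✗ — fails.
F2 (22 nt, A=6 T=2 G=8 C=6): Tm = 64.9 + 41·(14 − 16.4)/22 = 60.4°C ✓; longest run = 2 ✓ — passes.
F3 (27 nt, A=10 T=7 G=5 C=5): Tm = 64.9 + 41·(10 − 16.4)/27 = 55.2°C ✓; longest run = 5, exceeds 3 ✗ — fails.
F4 (26 nt, A=5 T=7 G=8 C=6): Tm = 64.9 + 41·(14 − 16.4)/26 = 61.1°C ✓; longest run = 2 ✓ — passes.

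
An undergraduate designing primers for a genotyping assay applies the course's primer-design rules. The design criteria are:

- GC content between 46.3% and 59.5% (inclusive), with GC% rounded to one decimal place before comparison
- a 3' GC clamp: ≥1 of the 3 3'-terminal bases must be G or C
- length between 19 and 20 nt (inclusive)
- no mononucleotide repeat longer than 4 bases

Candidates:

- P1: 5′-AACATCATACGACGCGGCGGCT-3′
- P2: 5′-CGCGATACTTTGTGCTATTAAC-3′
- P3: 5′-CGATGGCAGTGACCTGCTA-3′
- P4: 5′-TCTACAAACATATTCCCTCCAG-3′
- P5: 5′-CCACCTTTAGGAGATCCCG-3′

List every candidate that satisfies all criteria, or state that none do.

P1 (22 nt, A=6 T=3 G=6 C=7): GC 13/22 = 59.1% ✓; 3' end GCT has 2 G/C ✓; length 22, outside 19–20 ✗; longest run = 2 ✓ — fails.
P2 (22 nt, A=5 T=8 G=4 C=5): GC 9/22 = 40.9%, outside 46.3–59.5% ✗; 3' end AAC has 1 G/C ✓; length 22, outside 19–20 ✗; longest run = 3 ✓ — fails.
P3 (19 nt, A=4 T=4 G=6 C=5): GC 11/19 = 57.9% ✓; 3' end CTA has 1 G/C ✓; length 19 ✓; longest run = 2 ✓ — passes.
P4 (22 nt, A=7 T=6 G=1 C=8): GC 9/22 = 40.9%, outside 46.3–59.5% ✗; 3' end CAG has 2 G/C ✓; length 22, outside 19–20 ✗; longest run = 3 ✓ — fails.
P5 (19 nt, A=4 T=4 G=4 C=7): GC 11/19 = 57.9% ✓; 3' end CCG has 3 G/C ✓; length 19 ✓; longest run = 3 ✓ — passes.

P3 and P5.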